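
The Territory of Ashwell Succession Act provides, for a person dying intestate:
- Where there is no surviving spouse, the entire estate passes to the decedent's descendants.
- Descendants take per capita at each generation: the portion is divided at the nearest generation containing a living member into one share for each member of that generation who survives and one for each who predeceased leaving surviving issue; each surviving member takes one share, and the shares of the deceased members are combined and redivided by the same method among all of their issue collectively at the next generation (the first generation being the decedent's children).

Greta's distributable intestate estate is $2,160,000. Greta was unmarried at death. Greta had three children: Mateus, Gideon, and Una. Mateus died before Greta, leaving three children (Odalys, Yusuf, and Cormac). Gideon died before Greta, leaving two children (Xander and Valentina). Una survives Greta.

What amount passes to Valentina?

Valentina receives $288,000.

The entire $2,160,000 passes to the descendants.
That amount ($2,160,000) is divided at the children's generation into 3 shares of $720,000. Una takes $720,000. The 2 shares of the deceased (Mateus and Gideon) are combined into a pool of $1,440,000.
That pool ($1,440,000) is divided at the grandchildren's generation equally among Odalys, Yusuf, Cormac, Xander, and Valentina: $288,000 each.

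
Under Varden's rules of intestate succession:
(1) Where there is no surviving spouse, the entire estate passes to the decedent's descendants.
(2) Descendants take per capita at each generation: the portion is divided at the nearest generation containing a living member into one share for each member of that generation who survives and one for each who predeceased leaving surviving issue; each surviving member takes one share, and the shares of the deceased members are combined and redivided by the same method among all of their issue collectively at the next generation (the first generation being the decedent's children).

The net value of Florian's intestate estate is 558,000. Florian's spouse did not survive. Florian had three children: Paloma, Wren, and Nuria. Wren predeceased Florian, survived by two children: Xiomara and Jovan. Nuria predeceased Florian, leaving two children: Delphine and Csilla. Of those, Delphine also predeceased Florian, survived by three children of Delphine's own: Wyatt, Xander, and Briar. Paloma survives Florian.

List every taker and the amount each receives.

Paloma: 186,000; Xiomara: 93,000; Jovan: 93,000; Wyatt: 31,000; Xander: 31,000; Briar: 31,000; Csilla: 93,000

The entire 558,000 passes to the descendants.
That amount (558,000) is divided at the children's generation into 3 shares of 186,000. Paloma takes 186,000. The 2 shares of the deceased (Wren and Nuria) are combined into a pool of 372,000.
That pool (372,000) is divided at the grandchildren's generation into 4 shares of 93,000. Xiomara, Jovan, and Csilla each take 93,000. The remaining share for the deceased Delphine (93,000) is carried to the next generation.
That pool (93,000) is divided at the great-grandchildren's generation equally among Wyatt, Xander, and Briar: 31,000 each.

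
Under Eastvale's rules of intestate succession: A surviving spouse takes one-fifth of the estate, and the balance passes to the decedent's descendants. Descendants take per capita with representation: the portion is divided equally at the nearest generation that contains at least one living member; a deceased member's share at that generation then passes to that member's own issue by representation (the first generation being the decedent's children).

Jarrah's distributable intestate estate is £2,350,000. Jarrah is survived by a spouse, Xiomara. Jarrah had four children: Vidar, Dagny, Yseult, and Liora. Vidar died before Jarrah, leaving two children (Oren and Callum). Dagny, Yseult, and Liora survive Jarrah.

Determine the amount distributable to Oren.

Xiomara takes one-fifth of £2,350,000 = £470,000. The remaining £1,880,000 passes to the descendants.
The descendants' portion (£1,880,000) is divided into 4 shares of £470,000: Dagny, Yseult, and Liora each take £470,000; Vidar's £470,000 share passes to Vidar's issue.
Vidar's share (£470,000) is divided into 2 shares of £235,000: Oren and Callum each take £235,000.

Oren receives £235,000.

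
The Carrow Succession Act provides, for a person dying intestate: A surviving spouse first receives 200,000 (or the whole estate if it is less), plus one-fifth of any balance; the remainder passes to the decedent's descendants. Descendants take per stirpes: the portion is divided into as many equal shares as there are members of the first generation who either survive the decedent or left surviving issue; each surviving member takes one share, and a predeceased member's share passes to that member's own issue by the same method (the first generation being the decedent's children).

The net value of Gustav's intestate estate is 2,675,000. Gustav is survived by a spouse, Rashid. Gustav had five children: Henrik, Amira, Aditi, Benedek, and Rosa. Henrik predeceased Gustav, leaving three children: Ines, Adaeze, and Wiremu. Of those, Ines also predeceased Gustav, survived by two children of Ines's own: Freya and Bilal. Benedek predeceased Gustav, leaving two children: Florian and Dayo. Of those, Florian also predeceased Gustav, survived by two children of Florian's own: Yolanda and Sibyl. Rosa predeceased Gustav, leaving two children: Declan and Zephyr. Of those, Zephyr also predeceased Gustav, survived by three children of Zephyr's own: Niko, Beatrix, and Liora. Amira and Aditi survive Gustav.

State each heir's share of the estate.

Rashid first takes 200,000, leaving a balance of 2,475,000. Rashid then takes one-fifth of the balance (495,000), for a total of 695,000. The remaining 1,980,000 passes to the descendants.
The descendants' portion (1,980,000) is divided into 5 shares of 396,000: Amira and Aditi each take 396,000; Henrik's 396,000 share passes to Henrik's issue; Benedek's 396,000 share passes to Benedek's issue; Rosa's 396,000 share passes to Rosa's issue.
Henrik's share (396,000) is divided into 3 shares of 132,000: Adaeze and Wiremu each take 132,000; Ines's 132,000 share passes to Ines's issue.
Ines's share (132,000) is divided into 2 shares of 66,000: Freya and Bilal each take 66,000.
Benedek's share (396,000) is divided into 2 shares of 198,000: Dayo takes 198,000; Florian's 198,000 share passes to Florian's issue.
Florian's share (198,000) is divided into 2 shares of 99,000: Yolanda and Sibyl each take 99,000.
Rosa's share (396,000) is divided into 2 shares of 198,000: Declan takes 198,000; Zephyr's 198,000 share passes to Zephyr's issue.
Zephyr's share (198,000) is divided into 3 shares of 66,000: Niko, Beatrix, and Liora each take 66,000.

Rashid: 695,000; Freya: 66,000; Bilal: 66,000; Adaeze: 132,000; Wiremu: 132,000; Amira: 396,000; Aditi: 396,000; Yolanda: 99,000; Sibyl: 99,000; Dayo: 198,000; Declan: 198,000; Niko: 66,000; Beatrix: 66,000; Liora: 66,000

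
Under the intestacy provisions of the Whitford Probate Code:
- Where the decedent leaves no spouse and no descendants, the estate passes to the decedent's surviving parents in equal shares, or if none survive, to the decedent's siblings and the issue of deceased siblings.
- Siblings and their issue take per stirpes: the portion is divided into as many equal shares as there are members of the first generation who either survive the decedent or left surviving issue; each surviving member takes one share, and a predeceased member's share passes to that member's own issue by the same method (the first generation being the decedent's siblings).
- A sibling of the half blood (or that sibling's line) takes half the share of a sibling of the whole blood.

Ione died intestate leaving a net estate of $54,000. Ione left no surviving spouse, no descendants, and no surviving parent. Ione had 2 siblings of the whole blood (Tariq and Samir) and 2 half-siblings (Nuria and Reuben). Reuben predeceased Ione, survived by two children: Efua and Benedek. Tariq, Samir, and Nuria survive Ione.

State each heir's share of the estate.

Tariq: $18,000; Samir: $18,000; Nuria: $9,000; Efua: $4,500; Benedek: $4,500

The entire $54,000 passes to the siblings and their issue.
Counting each half-blood sibling's line as half a unit, there are 3 units in $54,000, so one unit is $18,000. Whole-blood lines (Tariq and Samir) take $18,000 each; half-blood lines (Nuria and Reuben) take $9,000 each.
Reuben's share ($9,000) is divided into 2 shares of $4,500: Efua and Benedek each take $4,500.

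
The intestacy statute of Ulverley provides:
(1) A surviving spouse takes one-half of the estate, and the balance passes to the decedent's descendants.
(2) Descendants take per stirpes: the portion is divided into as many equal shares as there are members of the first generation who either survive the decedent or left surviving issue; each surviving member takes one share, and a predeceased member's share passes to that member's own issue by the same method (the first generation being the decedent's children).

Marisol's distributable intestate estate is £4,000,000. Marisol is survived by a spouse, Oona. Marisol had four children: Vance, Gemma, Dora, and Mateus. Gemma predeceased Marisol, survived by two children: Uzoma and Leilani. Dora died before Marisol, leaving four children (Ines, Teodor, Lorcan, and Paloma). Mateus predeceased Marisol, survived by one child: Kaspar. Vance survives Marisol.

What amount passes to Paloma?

Paloma receives £125,000.

Oona takes one-half of £4,000,000 = £2,000,000. The remaining £2,000,000 passes to the descendants.
The descendants' portion (£2,000,000) is divided into 4 shares of £500,000: Vance takes £500,000; Gemma's £500,000 share passes to Gemma's issue; Dora's £500,000 share passes to Dora's issue; Mateus's £500,000 share passes to Mateus's issue.
Gemma's share (£500,000) is divided into 2 shares of £250,000: Uzoma and Leilani each take £250,000.
Dora's share (£500,000) is divided into 4 shares of £125,000: Ines, Teodor, Lorcan, and Paloma each take £125,000.
Mateus's share (£500,000) passes entirely to Kaspar.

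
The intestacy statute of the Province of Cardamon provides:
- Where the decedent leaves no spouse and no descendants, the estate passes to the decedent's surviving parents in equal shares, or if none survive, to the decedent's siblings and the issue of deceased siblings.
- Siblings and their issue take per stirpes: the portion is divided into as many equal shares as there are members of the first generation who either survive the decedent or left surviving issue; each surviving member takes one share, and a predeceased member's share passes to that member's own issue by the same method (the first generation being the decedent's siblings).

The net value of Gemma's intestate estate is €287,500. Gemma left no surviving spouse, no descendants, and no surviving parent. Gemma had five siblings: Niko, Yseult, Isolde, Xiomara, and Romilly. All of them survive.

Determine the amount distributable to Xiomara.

Xiomara receives €57,500.

The entire €287,500 passes to the siblings and their issue.
That amount (€287,500) is divided into 5 shares of €57,500: Niko, Yseult, Isolde, Xiomara, and Romilly each take €57,500.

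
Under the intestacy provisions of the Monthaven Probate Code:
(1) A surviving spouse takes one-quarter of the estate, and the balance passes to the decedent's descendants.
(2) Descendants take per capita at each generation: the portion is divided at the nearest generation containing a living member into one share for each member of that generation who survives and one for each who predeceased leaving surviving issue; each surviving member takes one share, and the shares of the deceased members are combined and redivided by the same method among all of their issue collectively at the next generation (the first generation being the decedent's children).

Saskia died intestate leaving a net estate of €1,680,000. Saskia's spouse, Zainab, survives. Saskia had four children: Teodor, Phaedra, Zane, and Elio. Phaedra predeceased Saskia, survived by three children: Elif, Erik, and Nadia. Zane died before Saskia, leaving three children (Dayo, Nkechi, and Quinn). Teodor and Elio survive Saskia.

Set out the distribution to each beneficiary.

Zainab: €420,000; Teodor: €315,000; Elif: €105,000; Erik: €105,000; Nadia: €105,000; Dayo: €105,000; Nkechi: €105,000; Quinn: €105,000; Elio: €315,000

Zainab takes one-quarter of €1,680,000 = €420,000. The remaining €1,260,000 passes to the descendants.
The descendants' portion (€1,260,000) is divided at the children's generation into 4 shares of €315,000. Teodor and Elio each take €315,000. The 2 shares of the deceased (Phaedra and Zane) are combined into a pool of €630,000.
That pool (€630,000) is divided at the grandchildren's generation equally among Elif, Erik, Nadia, Dayo, Nkechi, and Quinn: €105,000 each.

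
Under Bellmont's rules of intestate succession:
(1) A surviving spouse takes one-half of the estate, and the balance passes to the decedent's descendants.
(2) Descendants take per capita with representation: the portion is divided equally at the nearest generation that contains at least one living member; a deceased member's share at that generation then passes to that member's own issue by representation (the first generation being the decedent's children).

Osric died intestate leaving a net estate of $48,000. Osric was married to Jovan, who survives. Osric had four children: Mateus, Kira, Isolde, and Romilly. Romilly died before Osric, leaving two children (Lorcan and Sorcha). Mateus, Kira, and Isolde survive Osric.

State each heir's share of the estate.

Jovan takes one-half of $48,000 = $24,000. The remaining $24,000 passes to the descendants.
The descendants' portion ($24,000) is divided into 4 shares of $6,000: Mateus, Kira, and Isolde each take $6,000; Romilly's $6,000 share passes to Romilly's issue.
Romilly's share ($6,000) is divided into 2 shares of $3,000: Lorcan and Sorcha each take $3,000.

Jovan: $24,000; Mateus: $6,000; Kira: $6,000; Isolde: $6,000; Lorcan: $3,000; Sorcha: $3,000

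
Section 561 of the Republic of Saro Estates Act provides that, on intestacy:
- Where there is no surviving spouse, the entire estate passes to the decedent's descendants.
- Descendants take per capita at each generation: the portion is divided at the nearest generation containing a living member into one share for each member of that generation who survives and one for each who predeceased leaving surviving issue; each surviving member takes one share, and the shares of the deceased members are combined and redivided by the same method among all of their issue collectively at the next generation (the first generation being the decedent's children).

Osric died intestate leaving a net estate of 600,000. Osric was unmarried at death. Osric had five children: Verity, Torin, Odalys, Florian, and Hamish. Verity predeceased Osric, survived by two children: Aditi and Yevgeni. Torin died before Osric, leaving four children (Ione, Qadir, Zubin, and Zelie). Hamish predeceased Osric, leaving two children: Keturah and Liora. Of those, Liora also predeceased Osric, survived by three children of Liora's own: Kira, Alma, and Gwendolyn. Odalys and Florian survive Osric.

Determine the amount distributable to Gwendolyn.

The entire 600,000 passes to the descendants.
That amount (600,000) is divided at the children's generation into 5 shares of 120,000. Odalys and Florian each take 120,000. The 3 shares of the deceased (Verity, Torin, and Hamish) are combined into a pool of 360,000.
That pool (360,000) is divided at the grandchildren's generation into 8 shares of 45,000. Aditi, Yevgeni, Ione, Qadir, Zubin, Zelie, and Keturah each take 45,000. The remaining share for the deceased Liora (45,000) is carried to the next generation.
That pool (45,000) is divided at the great-grandchildren's generation equally among Kira, Alma, and Gwendolyn: 15,000 each.

Gwendolyn receives 15,000.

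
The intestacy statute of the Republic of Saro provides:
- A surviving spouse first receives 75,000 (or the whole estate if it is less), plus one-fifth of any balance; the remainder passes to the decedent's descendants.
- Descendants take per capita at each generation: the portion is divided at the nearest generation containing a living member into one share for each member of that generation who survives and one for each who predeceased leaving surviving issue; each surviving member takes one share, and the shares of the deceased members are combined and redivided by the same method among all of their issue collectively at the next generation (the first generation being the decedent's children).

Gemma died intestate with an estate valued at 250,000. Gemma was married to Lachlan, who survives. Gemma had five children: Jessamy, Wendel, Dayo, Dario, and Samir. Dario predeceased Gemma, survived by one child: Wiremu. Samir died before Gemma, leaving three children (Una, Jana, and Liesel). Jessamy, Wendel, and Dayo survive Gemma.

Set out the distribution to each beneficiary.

Lachlan first takes 75,000, leaving a balance of 175,000. Lachlan then takes one-fifth of the balance (35,000), for a total of 110,000. The remaining 140,000 passes to the descendants.
The descendants' portion (140,000) is divided at the children's generation into 5 shares of 28,000. Jessamy, Wendel, and Dayo each take 28,000. The 2 shares of the deceased (Dario and Samir) are combined into a pool of 56,000.
That pool (56,000) is divided at the grandchildren's generation equally among Wiremu, Una, Jana, and Liesel: 14,000 each.

Lachlan: 110,000; Jessamy: 28,000; Wendel: 28,000; Dayo: 28,000; Wiremu: 14,000; Una: 14,000; Jana: 14,000; Liesel: 14,000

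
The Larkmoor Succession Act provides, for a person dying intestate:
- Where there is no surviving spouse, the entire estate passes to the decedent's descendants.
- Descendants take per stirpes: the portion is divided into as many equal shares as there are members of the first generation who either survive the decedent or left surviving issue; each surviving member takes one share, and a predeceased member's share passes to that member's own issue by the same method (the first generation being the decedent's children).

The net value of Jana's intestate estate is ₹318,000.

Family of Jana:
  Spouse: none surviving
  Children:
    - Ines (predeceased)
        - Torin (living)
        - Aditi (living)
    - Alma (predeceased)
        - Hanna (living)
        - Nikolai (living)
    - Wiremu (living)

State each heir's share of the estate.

The entire ₹318,000 passes to the descendants.
That amount (₹318,000) is divided into 3 shares of ₹106,000: Wiremu takes ₹106,000; Ines's ₹106,000 share passes to Ines's issue; Alma's ₹106,000 share passes to Alma's issue.
Ines's share (₹106,000) is divided into 2 shares of ₹53,000: Torin and Aditi each take ₹53,000.
Alma's share (₹106,000) is divided into 2 shares of ₹53,000: Hanna and Nikolai each take ₹53,000.

Torin: ₹53,000; Aditi: ₹53,000; Hanna: ₹53,000; Nikolai: ₹53,000; Wiremu: ₹106,000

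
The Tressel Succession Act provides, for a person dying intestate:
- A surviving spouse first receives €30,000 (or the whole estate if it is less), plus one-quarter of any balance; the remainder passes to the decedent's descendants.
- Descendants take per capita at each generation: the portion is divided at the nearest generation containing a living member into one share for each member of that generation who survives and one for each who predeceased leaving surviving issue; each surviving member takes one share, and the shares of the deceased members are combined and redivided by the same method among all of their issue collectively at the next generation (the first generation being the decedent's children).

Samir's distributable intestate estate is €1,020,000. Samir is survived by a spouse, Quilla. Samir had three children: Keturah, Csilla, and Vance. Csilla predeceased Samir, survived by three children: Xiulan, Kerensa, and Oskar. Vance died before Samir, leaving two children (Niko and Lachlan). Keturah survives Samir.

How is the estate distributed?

Quilla first takes €30,000, leaving a balance of €990,000. Quilla then takes one-quarter of the balance (€247,500), for a total of €277,500. The remaining €742,500 passes to the descendants.
The descendants' portion (€742,500) is divided at the children's generation into 3 shares of €247,500. Keturah takes €247,500. The 2 shares of the deceased (Csilla and Vance) are combined into a pool of €495,000.
That pool (€495,000) is divided at the grandchildren's generation equally among Xiulan, Kerensa, Oskar, Niko, and Lachlan: €99,000 each.

Quilla: €277,500; Keturah: €247,500; Xiulan: €99,000; Kerensa: €99,000; Oskar: €99,000; Niko: €99,000; Lachlan: €99,000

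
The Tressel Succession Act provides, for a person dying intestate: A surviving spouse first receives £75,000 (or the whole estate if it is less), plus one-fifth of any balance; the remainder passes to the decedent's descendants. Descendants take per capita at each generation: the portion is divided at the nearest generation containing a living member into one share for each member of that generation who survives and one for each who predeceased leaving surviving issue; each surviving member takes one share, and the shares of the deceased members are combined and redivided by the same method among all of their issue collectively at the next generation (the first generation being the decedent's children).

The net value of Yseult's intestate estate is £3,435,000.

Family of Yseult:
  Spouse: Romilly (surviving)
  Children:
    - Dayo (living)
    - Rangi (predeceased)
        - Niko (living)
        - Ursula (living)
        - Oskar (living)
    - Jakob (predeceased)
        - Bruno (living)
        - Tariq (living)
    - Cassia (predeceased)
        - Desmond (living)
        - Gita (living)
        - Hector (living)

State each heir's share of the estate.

Romilly: £747,000; Dayo: £672,000; Niko: £252,000; Ursula: £252,000; Oskar: £252,000; Bruno: £252,000; Tariq: £252,000; Desmond: £252,000; Gita: £252,000; Hector: £252,000

Romilly first takes £75,000, leaving a balance of £3,360,000. Romilly then takes one-fifth of the balance (£672,000), for a total of £747,000. The remaining £2,688,000 passes to the descendants.
The descendants' portion (£2,688,000) is divided at the children's generation into 4 shares of £672,000. Dayo takes £672,000. The 3 shares of the deceased (Rangi, Jakob, and Cassia) are combined into a pool of £2,016,000.
That pool (£2,016,000) is divided at the grandchildren's generation equally among Niko, Ursula, Oskar, Bruno, Tariq, Desmond, Gita, and Hector: £252,000 each.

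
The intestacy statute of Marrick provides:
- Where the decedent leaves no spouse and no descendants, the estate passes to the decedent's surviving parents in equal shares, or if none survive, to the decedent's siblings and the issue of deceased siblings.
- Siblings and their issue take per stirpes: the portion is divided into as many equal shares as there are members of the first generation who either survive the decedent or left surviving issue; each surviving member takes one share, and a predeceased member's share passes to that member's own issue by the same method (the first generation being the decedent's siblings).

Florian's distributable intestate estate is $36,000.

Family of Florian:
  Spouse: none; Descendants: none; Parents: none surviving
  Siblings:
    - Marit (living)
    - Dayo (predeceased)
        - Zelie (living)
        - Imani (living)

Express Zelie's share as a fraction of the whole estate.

Zelie receives 1/4 of the estate.

The entire $36,000 passes to the siblings and their issue.
That amount ($36,000) is divided into 2 shares of $18,000: Marit takes $18,000; Dayo's $18,000 share passes to Dayo's issue.
Dayo's share ($18,000) is divided into 2 shares of $9,000: Zelie and Imani each take $9,000.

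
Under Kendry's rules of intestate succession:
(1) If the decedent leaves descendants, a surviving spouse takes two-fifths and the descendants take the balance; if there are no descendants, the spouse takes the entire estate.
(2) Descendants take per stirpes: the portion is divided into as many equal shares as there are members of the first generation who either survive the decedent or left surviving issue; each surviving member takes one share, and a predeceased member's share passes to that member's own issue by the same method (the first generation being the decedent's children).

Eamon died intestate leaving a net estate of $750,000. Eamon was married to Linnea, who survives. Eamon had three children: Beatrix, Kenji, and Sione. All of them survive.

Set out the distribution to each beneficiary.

Linnea takes two-fifths of $750,000 = $300,000. The remaining $450,000 passes to the descendants.
The descendants' portion ($450,000) is divided into 3 shares of $150,000: Beatrix, Kenji, and Sione each take $150,000.

Linnea: $300,000; Beatrix: $150,000; Kenji: $150,000; Sione: $150,000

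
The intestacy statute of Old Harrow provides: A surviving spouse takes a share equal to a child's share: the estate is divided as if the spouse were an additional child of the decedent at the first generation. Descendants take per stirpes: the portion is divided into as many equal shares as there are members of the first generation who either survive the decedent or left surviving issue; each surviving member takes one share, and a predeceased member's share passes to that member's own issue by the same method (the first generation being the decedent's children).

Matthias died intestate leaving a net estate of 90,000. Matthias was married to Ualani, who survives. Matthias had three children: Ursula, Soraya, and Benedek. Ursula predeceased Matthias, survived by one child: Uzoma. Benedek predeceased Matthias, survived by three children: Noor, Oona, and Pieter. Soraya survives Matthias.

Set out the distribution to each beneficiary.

Ualani: 22,500; Uzoma: 22,500; Soraya: 22,500; Noor: 7,500; Oona: 7,500; Pieter: 7,500

The spouse counts as an additional share at the children's level, so there are 4 primary shares of 22,500. Ualani takes one such share (22,500).
The children's combined portion (67,500) is divided into 3 shares of 22,500: Soraya takes 22,500; Ursula's 22,500 share passes to Ursula's issue; Benedek's 22,500 share passes to Benedek's issue.
Ursula's share (22,500) passes entirely to Uzoma.
Benedek's share (22,500) is divided into 3 shares of 7,500: Noor, Oona, and Pieter each take 7,500.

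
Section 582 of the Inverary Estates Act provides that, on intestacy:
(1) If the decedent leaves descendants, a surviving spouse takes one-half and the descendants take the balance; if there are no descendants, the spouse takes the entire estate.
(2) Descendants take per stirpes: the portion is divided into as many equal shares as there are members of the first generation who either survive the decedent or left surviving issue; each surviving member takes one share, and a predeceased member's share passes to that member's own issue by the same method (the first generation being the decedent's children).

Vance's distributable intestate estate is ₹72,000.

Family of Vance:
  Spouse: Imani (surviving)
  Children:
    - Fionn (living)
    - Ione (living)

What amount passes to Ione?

Ione receives ₹18,000.

Imani takes one-half of ₹72,000 = ₹36,000. The remaining ₹36,000 passes to the descendants.
The descendants' portion (₹36,000) is divided into 2 shares of ₹18,000: Fionn and Ione each take ₹18,000.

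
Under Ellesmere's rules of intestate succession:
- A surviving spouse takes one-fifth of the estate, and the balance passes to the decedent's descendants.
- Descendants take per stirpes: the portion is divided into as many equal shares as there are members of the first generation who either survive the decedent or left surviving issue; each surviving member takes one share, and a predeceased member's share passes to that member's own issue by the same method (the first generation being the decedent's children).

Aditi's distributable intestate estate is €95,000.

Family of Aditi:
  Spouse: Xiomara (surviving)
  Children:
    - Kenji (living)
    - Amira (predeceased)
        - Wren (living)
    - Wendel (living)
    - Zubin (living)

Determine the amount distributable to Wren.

Wren receives €19,000.

Xiomara takes one-fifth of €95,000 = €19,000. The remaining €76,000 passes to the descendants.
The descendants' portion (€76,000) is divided into 4 shares of €19,000: Kenji, Wendel, and Zubin each take €19,000; Amira's €19,000 share passes to Amira's issue.
Amira's share (€19,000) passes entirely to Wren.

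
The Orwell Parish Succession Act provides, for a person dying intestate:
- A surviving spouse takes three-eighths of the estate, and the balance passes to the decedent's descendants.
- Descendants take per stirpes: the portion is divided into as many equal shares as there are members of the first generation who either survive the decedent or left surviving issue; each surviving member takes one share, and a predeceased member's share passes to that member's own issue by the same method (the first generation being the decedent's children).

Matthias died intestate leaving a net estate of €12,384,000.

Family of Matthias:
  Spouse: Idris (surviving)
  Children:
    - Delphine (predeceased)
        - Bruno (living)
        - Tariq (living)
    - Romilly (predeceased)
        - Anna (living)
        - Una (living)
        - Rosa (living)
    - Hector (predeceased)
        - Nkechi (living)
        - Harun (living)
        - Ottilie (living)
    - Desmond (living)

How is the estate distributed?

Idris takes three-eighths of €12,384,000 = €4,644,000. The remaining €7,740,000 passes to the descendants.
The descendants' portion (€7,740,000) is divided into 4 shares of €1,935,000: Desmond takes €1,935,000; Delphine's €1,935,000 share passes to Delphine's issue; Romilly's €1,935,000 share passes to Romilly's issue; Hector's €1,935,000 share passes to Hector's issue.
Delphine's share (€1,935,000) is divided into 2 shares of €967,500: Bruno and Tariq each take €967,500.
Romilly's share (€1,935,000) is divided into 3 shares of €645,000: Anna, Una, and Rosa each take €645,000.
Hector's share (€1,935,000) is divided into 3 shares of €645,000: Nkechi, Harun, and Ottilie each take €645,000.

Idris: €4,644,000; Bruno: €967,500; Tariq: €967,500; Anna: €645,000; Una: €645,000; Rosa: €645,000; Nkechi: €645,000; Harun: €645,000; Ottilie: €645,000; Desmond: €1,935,000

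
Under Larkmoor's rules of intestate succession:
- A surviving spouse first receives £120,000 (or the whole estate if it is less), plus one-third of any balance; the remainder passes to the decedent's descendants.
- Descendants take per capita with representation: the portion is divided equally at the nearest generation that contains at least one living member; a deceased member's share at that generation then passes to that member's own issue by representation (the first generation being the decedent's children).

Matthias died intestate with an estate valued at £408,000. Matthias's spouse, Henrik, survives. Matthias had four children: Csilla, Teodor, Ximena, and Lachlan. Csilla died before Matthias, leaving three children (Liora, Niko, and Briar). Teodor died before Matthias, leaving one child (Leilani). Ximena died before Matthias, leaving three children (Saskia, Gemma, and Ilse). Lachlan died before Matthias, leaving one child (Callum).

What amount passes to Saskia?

Saskia receives £24,000.

Henrik first takes £120,000, leaving a balance of £288,000. Henrik then takes one-third of the balance (£96,000), for a total of £216,000. The remaining £192,000 passes to the descendants.
No child survives, so the initial division is made at the grandchildren's generation.
The descendants' portion (£192,000) is divided into 8 shares of £24,000: Liora, Niko, Briar, Leilani, Saskia, Gemma, Ilse, and Callum each take £24,000.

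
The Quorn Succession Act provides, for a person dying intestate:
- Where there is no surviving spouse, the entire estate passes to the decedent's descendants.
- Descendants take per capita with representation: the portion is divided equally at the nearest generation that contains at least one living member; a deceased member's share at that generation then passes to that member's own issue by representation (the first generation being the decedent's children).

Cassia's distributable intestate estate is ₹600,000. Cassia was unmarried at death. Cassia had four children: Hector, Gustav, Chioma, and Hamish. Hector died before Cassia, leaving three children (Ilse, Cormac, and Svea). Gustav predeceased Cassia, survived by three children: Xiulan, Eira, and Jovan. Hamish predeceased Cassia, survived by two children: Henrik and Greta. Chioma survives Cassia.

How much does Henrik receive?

Henrik receives ₹75,000.

The entire ₹600,000 passes to the descendants.
That amount (₹600,000) is divided into 4 shares of ₹150,000: Chioma takes ₹150,000; Hector's ₹150,000 share passes to Hector's issue; Gustav's ₹150,000 share passes to Gustav's issue; Hamish's ₹150,000 share passes to Hamish's issue.
Hector's share (₹150,000) is divided into 3 shares of ₹50,000: Ilse, Cormac, and Svea each take ₹50,000.
Gustav's share (₹150,000) is divided into 3 shares of ₹50,000: Xiulan, Eira, and Jovan each take ₹50,000.
Hamish's share (₹150,000) is divided into 2 shares of ₹75,000: Henrik and Greta each take ₹75,000.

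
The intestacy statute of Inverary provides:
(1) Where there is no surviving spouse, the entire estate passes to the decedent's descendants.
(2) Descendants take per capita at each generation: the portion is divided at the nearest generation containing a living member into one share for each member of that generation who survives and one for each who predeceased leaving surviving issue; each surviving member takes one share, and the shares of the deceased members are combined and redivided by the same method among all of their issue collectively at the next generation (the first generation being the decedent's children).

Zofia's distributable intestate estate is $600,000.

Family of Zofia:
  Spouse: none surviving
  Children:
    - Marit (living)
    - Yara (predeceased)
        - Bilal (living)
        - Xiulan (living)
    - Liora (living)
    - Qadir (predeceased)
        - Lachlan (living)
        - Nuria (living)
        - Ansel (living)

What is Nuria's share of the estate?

The entire $600,000 passes to the descendants.
That amount ($600,000) is divided at the children's generation into 4 shares of $150,000. Marit and Liora each take $150,000. The 2 shares of the deceased (Yara and Qadir) are combined into a pool of $300,000.
That pool ($300,000) is divided at the grandchildren's generation equally among Bilal, Xiulan, Lachlan, Nuria, and Ansel: $60,000 each.

Nuria receives $60,000.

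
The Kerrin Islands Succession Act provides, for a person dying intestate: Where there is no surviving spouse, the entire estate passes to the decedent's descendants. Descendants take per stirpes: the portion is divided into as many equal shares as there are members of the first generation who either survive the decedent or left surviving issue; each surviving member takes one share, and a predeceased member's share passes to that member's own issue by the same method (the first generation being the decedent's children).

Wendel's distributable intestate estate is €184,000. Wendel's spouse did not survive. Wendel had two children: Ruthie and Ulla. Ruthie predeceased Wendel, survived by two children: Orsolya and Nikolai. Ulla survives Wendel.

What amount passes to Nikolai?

The entire €184,000 passes to the descendants.
That amount (€184,000) is divided into 2 shares of €92,000: Ulla takes €92,000; Ruthie's €92,000 share passes to Ruthie's issue.
Ruthie's share (€92,000) is divided into 2 shares of €46,000: Orsolya and Nikolai each take €46,000.

Nikolai receives €46,000.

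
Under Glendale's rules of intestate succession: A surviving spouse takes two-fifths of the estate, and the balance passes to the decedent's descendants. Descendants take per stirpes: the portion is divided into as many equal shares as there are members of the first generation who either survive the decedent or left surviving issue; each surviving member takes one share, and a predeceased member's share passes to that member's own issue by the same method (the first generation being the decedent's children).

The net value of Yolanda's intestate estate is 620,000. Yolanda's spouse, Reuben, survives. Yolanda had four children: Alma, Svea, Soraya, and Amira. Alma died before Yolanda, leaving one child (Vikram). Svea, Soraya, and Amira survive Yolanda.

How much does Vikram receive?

Reuben takes two-fifths of 620,000 = 248,000. The remaining 372,000 passes to the descendants.
The descendants' portion (372,000) is divided into 4 shares of 93,000: Svea, Soraya, and Amira each take 93,000; Alma's 93,000 share passes to Alma's issue.
Alma's share (93,000) passes entirely to Vikram.

Vikram receives 93,000.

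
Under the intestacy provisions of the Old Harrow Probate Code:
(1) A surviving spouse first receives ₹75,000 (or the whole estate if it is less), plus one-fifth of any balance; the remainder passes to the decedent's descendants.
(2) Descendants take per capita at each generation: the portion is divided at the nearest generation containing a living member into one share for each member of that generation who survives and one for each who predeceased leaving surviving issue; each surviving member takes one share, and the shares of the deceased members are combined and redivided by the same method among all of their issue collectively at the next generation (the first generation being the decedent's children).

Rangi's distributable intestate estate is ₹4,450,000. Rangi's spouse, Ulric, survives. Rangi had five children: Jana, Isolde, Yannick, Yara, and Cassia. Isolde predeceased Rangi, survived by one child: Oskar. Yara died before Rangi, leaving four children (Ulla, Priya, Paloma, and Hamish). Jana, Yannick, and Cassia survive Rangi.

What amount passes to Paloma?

Paloma receives ₹280,000.

Ulric first takes ₹75,000, leaving a balance of ₹4,375,000. Ulric then takes one-fifth of the balance (₹875,000), for a total of ₹950,000. The remaining ₹3,500,000 passes to the descendants.
The descendants' portion (₹3,500,000) is divided at the children's generation into 5 shares of ₹700,000. Jana, Yannick, and Cassia each take ₹700,000. The 2 shares of the deceased (Isolde and Yara) are combined into a pool of ₹1,400,000.
That pool (₹1,400,000) is divided at the grandchildren's generation equally among Oskar, Ulla, Priya, Paloma, and Hamish: ₹280,000 each.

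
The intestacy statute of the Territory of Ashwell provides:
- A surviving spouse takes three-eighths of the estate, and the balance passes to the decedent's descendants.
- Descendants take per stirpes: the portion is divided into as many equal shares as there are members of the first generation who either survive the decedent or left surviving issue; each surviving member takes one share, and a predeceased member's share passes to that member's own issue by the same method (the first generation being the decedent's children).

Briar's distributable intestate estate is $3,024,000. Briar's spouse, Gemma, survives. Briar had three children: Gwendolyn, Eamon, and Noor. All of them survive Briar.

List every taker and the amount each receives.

Gemma: $1,134,000; Gwendolyn: $630,000; Eamon: $630,000; Noor: $630,000

Gemma takes three-eighths of $3,024,000 = $1,134,000. The remaining $1,890,000 passes to the descendants.
The descendants' portion ($1,890,000) is divided into 3 shares of $630,000: Gwendolyn, Eamon, and Noor each take $630,000.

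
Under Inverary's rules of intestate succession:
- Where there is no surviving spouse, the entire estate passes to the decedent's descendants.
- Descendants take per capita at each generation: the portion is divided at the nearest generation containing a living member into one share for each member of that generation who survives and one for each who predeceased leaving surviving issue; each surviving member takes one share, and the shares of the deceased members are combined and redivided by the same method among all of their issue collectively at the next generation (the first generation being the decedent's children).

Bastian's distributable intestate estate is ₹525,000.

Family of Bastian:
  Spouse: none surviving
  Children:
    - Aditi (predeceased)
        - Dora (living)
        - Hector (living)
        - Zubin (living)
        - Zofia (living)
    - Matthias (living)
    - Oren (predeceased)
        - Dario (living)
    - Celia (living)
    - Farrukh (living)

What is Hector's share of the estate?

Hector receives ₹42,000.

The entire ₹525,000 passes to the descendants.
That amount (₹525,000) is divided at the children's generation into 5 shares of ₹105,000. Matthias, Celia, and Farrukh each take ₹105,000. The 2 shares of the deceased (Aditi and Oren) are combined into a pool of ₹210,000.
That pool (₹210,000) is divided at the grandchildren's generation equally among Dora, Hector, Zubin, Zofia, and Dario: ₹42,000 each.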